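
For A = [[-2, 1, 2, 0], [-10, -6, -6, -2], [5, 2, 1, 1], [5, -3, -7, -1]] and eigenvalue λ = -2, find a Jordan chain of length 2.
We seek v_1 ∈ ker((A + 2I)^2) \ ker(A + 2I), then set v_{i+1} = (A + 2I) v_i.

One such chain is v_1 = [[0, 1, 0, 0]]^T, v_2 = [[1, -4, 2, -3]]^T. Check: (A + 2I) v_2 = [[0, 0, 0, 0]]^T = 0.

v_1 = [[0, 1, 0, 0]]^T, v_2 = [[1, -4, 2, -3]]^T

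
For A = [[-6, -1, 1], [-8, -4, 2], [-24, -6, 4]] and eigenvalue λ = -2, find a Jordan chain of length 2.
We seek v_1 ∈ ker((A + 2I)^2) \ ker(A + 2I), then set v_{i+1} = (A + 2I) v_i.

One such chain is v_1 = [[1, 1, 4]]^T, v_2 = [[-1, -2, -6]]^T. Check: (A + 2I) v_2 = [[0, 0, 0]]^T = 0.

v_1 = [[1, 1, 4]]^T, v_2 = [[-1, -2, -6]]^T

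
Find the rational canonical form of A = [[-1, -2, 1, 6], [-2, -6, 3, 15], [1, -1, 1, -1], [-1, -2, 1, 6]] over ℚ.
The invariant factors of A (the non-unit diagonal entries of the Smith normal form of xI - A over ℚ[x]) are x(x^3 - 2x + 2), each dividing the next. The characteristic polynomial is their product, x(x^3 - 2x + 2).

The rational canonical form is the block-diagonal matrix of companion matrices C(f_i):
R = [[0, 0, 0, 0], [1, 0, 0, -2], [0, 1, 0, 2], [0, 0, 1, 0]].

Note the characteristic polynomial does not split into linear factors over ℚ, so A has no Jordan form over ℚ; the rational canonical form exists over any field.

R = [[0, 0, 0, 0], [1, 0, 0, -2], [0, 1, 0, 2], [0, 0, 1, 0]]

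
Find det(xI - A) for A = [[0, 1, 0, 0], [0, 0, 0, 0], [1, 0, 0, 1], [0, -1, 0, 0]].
xI - A = [[x, -1, 0, 0], [0, x, 0, 0], [-1, 0, x, -1], [0, 1, 0, x]].

Expanding det(xI - A) along the first row:
det(xI - A) = + (x)·det([[x, 0, 0], [0, x, -1], [1, 0, x]]) - (-1)·det([[0, 0, 0], [-1, x, -1], [0, 0, x]]) + (0)·det([[0, x, 0], [-1, 0, -1], [0, 1, x]]) - (0)·det([[0, x, 0], [-1, 0, x], [0, 1, 0]]).

Evaluating gives χ_A(x) = x^4.

χ_A(x) = x^4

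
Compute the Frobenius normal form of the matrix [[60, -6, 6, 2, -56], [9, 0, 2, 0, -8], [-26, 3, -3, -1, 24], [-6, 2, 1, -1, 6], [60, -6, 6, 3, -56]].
R = [[0, 0, 0, 0, -8], [1, 0, 0, 0, -8], [0, 1, 0, 0, 2], [0, 0, 1, 0, 6], [0, 0, 0, 1, 0]]

The invariant factors of A (the non-unit diagonal entries of the Smith normal form of xI - A over ℚ[x]) are (x - 2)(x + 2)(x^3 - 2x - 2), each dividing the next. The characteristic polynomial is their product, (x - 2)(x + 2)(x^3 - 2x - 2).

The rational canonical form is the block-diagonal matrix of companion matrices C(f_i):
R = [[0, 0, 0, 0, -8], [1, 0, 0, 0, -8], [0, 1, 0, 0, 2], [0, 0, 1, 0, 6], [0, 0, 0, 1, 0]].

Note the characteristic polynomial does not split into linear factors over ℚ, so A has no Jordan form over ℚ; the rational canonical form exists over any field.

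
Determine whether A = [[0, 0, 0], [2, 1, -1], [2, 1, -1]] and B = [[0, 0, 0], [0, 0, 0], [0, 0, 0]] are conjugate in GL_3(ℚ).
No.

Both have characteristic polynomial x^3, but the minimal polynomial of A is x^2 while the minimal polynomial of B is x. The minimal polynomial is a similarity invariant, so A and B are not similar.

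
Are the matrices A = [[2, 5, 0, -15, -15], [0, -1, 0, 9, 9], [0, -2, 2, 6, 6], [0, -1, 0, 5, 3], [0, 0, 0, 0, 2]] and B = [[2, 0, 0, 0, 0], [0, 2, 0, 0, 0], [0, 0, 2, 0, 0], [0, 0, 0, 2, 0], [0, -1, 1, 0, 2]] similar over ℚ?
Two matrices over a field are similar if and only if they have the same invariant factors.

Both A and B have characteristic polynomial (x - 2)^5 and minimal polynomial (x - 2)^2. Computing further, both have invariant factors x - 2, x - 2, x - 2, (x - 2)^2. Hence A and B are similar.

Yes.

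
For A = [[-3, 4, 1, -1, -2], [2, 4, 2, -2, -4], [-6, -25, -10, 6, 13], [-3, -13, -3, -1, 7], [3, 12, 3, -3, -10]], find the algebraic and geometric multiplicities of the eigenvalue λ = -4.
algebraic multiplicity 5, geometric multiplicity 3

The characteristic polynomial is (x + 4)^5, so the factor x + 4 appears with exponent 5: the algebraic multiplicity is 5.

rank(A + 4I) = 2, so the eigenspace has dimension 5 - 2 = 3: the geometric multiplicity is 3.

Since 3 < 5, A is not diagonalizable.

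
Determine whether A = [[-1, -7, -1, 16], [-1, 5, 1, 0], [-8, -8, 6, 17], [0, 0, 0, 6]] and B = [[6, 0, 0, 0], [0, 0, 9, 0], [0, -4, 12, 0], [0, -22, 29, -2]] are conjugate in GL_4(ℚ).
Both have characteristic polynomial (x - 6)^3(x + 2), but the minimal polynomial of A is (x - 6)^3(x + 2) while the minimal polynomial of B is (x - 6)^2(x + 2). The minimal polynomial is a similarity invariant, so A and B are not similar.

No.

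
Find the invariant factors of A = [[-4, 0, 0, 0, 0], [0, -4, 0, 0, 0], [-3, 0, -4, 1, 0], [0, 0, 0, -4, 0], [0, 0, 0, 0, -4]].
The Jordan structure of A has elementary divisors (x + 4)^2, (x + 4), (x + 4), (x + 4). Arranging the block sizes at each eigenvalue in decreasing order and taking row products gives the invariant factors.

Invariant factors (smallest first, each dividing the next): x + 4, x + 4, x + 4, (x + 4)^2.

Check: the last factor (x + 4)^2 is the minimal polynomial, and the product (x + 4)^5 is the characteristic polynomial.

x + 4, x + 4, x + 4, (x + 4)^2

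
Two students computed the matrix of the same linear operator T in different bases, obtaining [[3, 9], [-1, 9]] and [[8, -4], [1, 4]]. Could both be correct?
Two matrices over a field are similar if and only if they have the same invariant factors.

Both A and B have characteristic polynomial (x - 6)^2 and minimal polynomial (x - 6)^2. Computing further, both have invariant factors (x - 6)^2. Hence A and B are similar.

Yes.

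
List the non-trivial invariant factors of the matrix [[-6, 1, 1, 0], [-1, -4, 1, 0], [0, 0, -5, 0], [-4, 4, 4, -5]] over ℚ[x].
The Jordan structure of A has elementary divisors (x + 5)^2, (x + 5), (x + 5). Arranging the block sizes at each eigenvalue in decreasing order and taking row products gives the invariant factors.

Invariant factors (smallest first, each dividing the next): x + 5, x + 5, (x + 5)^2.

Check: the last factor (x + 5)^2 is the minimal polynomial, and the product (x + 5)^4 is the characteristic polynomial.

x + 5, x + 5, (x + 5)^2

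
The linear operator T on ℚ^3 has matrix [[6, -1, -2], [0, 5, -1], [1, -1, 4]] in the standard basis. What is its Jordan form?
J = [[5, 1, 0], [0, 5, 1], [0, 0, 5]]

The characteristic polynomial is det(xI - A) = (x - 5)^3, so the eigenvalues are 5 (algebraic multiplicity 3).

For λ = 5: rank(A - 5I) = 2, rank((A - 5I)^2) = 1, rank((A - 5I)^3) = 0. The eigenspace has dimension 3 - 2 = 1, so there is 1 Jordan block; the rank sequence gives block sizes [3].

Assembling the blocks gives the Jordan form J above.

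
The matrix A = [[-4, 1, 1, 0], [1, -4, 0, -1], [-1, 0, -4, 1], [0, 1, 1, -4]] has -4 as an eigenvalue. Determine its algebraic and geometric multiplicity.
algebraic multiplicity 4, geometric multiplicity 2

The characteristic polynomial is (x + 4)^4, so the factor x + 4 appears with exponent 4: the algebraic multiplicity is 4.

rank(A + 4I) = 2, so the eigenspace has dimension 4 - 2 = 2: the geometric multiplicity is 2.

Since 2 < 4, A is not diagonalizable.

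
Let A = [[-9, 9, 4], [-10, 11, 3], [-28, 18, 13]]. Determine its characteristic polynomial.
χ_A(x) = (x - 5)^3

xI - A = [[x + 9, -9, -4], [10, x - 11, -3], [28, -18, x - 13]].

Expanding det(xI - A) along the first row:
det(xI - A) = + (x + 9)·det([[x - 11, -3], [-18, x - 13]]) - (-9)·det([[10, -3], [28, x - 13]]) + (-4)·det([[10, x - 11], [28, -18]]).

Evaluating gives χ_A(x) = x^3 - 15x^2 + 75x - 125 = (x - 5)^3.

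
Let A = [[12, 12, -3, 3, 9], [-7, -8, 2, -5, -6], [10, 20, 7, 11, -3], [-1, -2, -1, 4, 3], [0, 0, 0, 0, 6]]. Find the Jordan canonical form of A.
J = [[-3, 0, 0, 0, 0], [0, 6, 1, 0, 0], [0, 0, 6, 0, 0], [0, 0, 0, 6, 0], [0, 0, 0, 0, 6]]

The characteristic polynomial is det(xI - A) = (x - 6)^4(x + 3), so the eigenvalues are -3 (algebraic multiplicity 1), 6 (algebraic multiplicity 4).

For λ = -3: algebraic multiplicity 1 gives one 1×1 block.

For λ = 6: rank(A - 6I) = 2, rank((A - 6I)^2) = 1. The eigenspace has dimension 5 - 2 = 3, so there are 3 Jordan blocks; the rank sequence gives block sizes [2, 1, 1].

Assembling the blocks gives the Jordan form J above.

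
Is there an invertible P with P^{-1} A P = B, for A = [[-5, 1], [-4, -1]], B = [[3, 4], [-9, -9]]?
Two matrices over a field are similar if and only if they have the same invariant factors.

Both A and B have characteristic polynomial (x + 3)^2 and minimal polynomial (x + 3)^2. Computing further, both have invariant factors (x + 3)^2. Hence A and B are similar.

Yes.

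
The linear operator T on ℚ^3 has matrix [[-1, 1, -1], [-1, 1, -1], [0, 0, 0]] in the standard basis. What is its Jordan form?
J = [[0, 1, 0], [0, 0, 0], [0, 0, 0]]

The characteristic polynomial is det(xI - A) = x^3, so the eigenvalues are 0 (algebraic multiplicity 3).

For λ = 0: rank(A) = 1, rank(A^2) = 0. The eigenspace has dimension 3 - 1 = 2, so there are 2 Jordan blocks; the rank sequence gives block sizes [2, 1].

Assembling the blocks gives the Jordan form J above.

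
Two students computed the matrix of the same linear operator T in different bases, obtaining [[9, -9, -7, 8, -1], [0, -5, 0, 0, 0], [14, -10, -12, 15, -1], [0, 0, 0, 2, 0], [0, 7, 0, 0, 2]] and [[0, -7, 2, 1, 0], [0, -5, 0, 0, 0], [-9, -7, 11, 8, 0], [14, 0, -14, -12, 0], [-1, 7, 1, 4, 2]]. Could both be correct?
No.

Both have characteristic polynomial (x - 2)^3(x + 5)^2, but the minimal polynomial of A is (x - 2)^2(x + 5)^2 while the minimal polynomial of B is (x - 2)^2(x + 5). The minimal polynomial is a similarity invariant, so A and B are not similar.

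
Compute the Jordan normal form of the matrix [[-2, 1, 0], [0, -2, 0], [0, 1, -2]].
The characteristic polynomial is det(xI - A) = (x + 2)^3, so the eigenvalues are -2 (algebraic multiplicity 3).

For λ = -2: rank(A + 2I) = 1, rank((A + 2I)^2) = 0. The eigenspace has dimension 3 - 1 = 2, so there are 2 Jordan blocks; the rank sequence gives block sizes [2, 1].

Assembling the blocks gives the Jordan form J above.

J = [[-2, 1, 0], [0, -2, 0], [0, 0, -2]]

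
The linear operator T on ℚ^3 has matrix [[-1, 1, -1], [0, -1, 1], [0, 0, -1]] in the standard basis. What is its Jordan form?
The characteristic polynomial is det(xI - A) = (x + 1)^3, so the eigenvalues are -1 (algebraic multiplicity 3).

For λ = -1: rank(A + I) = 2, rank((A + I)^2) = 1, rank((A + I)^3) = 0. The eigenspace has dimension 3 - 2 = 1, so there is 1 Jordan block; the rank sequence gives block sizes [3].

Assembling the blocks gives the Jordan form J above.

J = [[-1, 1, 0], [0, -1, 1], [0, 0, -1]]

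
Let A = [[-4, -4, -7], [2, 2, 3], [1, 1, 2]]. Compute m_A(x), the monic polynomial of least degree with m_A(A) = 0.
m_A(x) = x^3

The characteristic polynomial factors as x^3. The minimal polynomial is ∏(x - λ)^{k_λ} where k_λ is the size of the largest Jordan block at λ.

For λ = 0: rank(A) = 2, and the largest Jordan block has size 3 (the smallest k with rank(A^k) = rank(A^(k+1))).

So m_A(x) = x^3.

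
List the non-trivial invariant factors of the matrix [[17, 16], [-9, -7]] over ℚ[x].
(x - 5)^2

The Jordan structure of A has elementary divisors (x - 5)^2. Arranging the block sizes at each eigenvalue in decreasing order and taking row products gives the invariant factors.

Invariant factors (smallest first, each dividing the next): (x - 5)^2.

Check: the last factor (x - 5)^2 is the minimal polynomial, and the product (x - 5)^2 is the characteristic polynomial.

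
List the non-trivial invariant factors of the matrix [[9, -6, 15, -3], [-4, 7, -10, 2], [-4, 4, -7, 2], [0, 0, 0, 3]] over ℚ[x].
The Jordan structure of A has elementary divisors (x - 3)^2, (x - 3), (x - 3). Arranging the block sizes at each eigenvalue in decreasing order and taking row products gives the invariant factors.

Invariant factors (smallest first, each dividing the next): x - 3, x - 3, (x - 3)^2.

Check: the last factor (x - 3)^2 is the minimal polynomial, and the product (x - 3)^4 is the characteristic polynomial.

x - 3, x - 3, (x - 3)^2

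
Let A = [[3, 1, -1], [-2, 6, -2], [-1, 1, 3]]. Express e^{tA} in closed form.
e^{tA} = [[(1 - t)*e^{4*t}, t*e^{4*t}, -t*e^{4*t}], [-2*t*e^{4*t}, (2*t + 1)*e^{4*t}, -2*t*e^{4*t}], [-t*e^{4*t}, t*e^{4*t}, (1 - t)*e^{4*t}]]

A has Jordan form J = [[4, 1, 0], [0, 4, 0], [0, 0, 4]] with A = PJP^{-1}, so e^{tA} = P e^{tJ} P^{-1}.

For a Jordan block J_k(λ), e^{tJ_k(λ)} = e^{λt} · (I + tN + t^2 N^2/2! + ... + t^{k-1} N^{k-1}/(k-1)!) where N is the nilpotent superdiagonal part.

Assembling the blocks and conjugating back gives the entries of e^{tA} as shown above.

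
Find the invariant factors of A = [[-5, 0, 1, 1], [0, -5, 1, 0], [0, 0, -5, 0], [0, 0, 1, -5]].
The Jordan structure of A has elementary divisors (x + 5)^3, (x + 5). Arranging the block sizes at each eigenvalue in decreasing order and taking row products gives the invariant factors.

Invariant factors (smallest first, each dividing the next): x + 5, (x + 5)^3.

Check: the last factor (x + 5)^3 is the minimal polynomial, and the product (x + 5)^4 is the characteristic polynomial.

x + 5, (x + 5)^3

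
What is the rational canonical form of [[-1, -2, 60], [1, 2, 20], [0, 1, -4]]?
The invariant factors of A (the non-unit diagonal entries of the Smith normal form of xI - A over ℚ[x]) are (x - 5)(x + 4)^2, each dividing the next. The characteristic polynomial is their product, (x - 5)(x + 4)^2.

The rational canonical form is the block-diagonal matrix of companion matrices C(f_i):
R = [[0, 0, 80], [1, 0, 24], [0, 1, -3]].

R = [[0, 0, 80], [1, 0, 24], [0, 1, -3]]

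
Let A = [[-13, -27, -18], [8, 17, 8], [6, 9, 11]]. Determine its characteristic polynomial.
χ_A(x) = (x - 5)^3

xI - A = [[x + 13, 27, 18], [-8, x - 17, -8], [-6, -9, x - 11]].

Expanding det(xI - A) along the first row:
det(xI - A) = + (x + 13)·det([[x - 17, -8], [-9, x - 11]]) - (27)·det([[-8, -8], [-6, x - 11]]) + (18)·det([[-8, x - 17], [-6, -9]]).

Evaluating gives χ_A(x) = x^3 - 15x^2 + 75x - 125 = (x - 5)^3.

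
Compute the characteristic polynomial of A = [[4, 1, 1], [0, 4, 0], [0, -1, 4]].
χ_A(x) = (x - 4)^3

xI - A = [[x - 4, -1, -1], [0, x - 4, 0], [0, 1, x - 4]].

Expanding det(xI - A) along the first row:
det(xI - A) = + (x - 4)·det([[x - 4, 0], [1, x - 4]]) - (-1)·det([[0, 0], [0, x - 4]]) + (-1)·det([[0, x - 4], [0, 1]]).

Evaluating gives χ_A(x) = x^3 - 12x^2 + 48x - 64 = (x - 4)^3.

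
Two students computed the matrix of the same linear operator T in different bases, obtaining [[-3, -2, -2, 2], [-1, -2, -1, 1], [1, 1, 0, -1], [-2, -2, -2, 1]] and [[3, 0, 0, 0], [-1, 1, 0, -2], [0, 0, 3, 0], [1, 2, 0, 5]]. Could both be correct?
No.

trace(A) = -4 but trace(B) = 12. The trace is a similarity invariant, so A and B are not similar.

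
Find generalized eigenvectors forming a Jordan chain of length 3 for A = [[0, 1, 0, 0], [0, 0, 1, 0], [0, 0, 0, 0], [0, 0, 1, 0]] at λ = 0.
We seek v_1 ∈ ker(A^3) \ ker(A^2), then set v_{i+1} = A v_i.

One such chain is v_1 = [[1, 1, 1, 1]]^T, v_2 = [[1, 1, 0, 1]]^T, v_3 = [[1, 0, 0, 0]]^T. Check: A v_3 = [[0, 0, 0, 0]]^T = 0.

v_1 = [[1, 1, 1, 1]]^T, v_2 = [[1, 1, 0, 1]]^T, v_3 = [[1, 0, 0, 0]]^T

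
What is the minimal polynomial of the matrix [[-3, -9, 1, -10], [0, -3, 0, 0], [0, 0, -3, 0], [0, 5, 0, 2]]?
The characteristic polynomial factors as (x - 2)(x + 3)^3. The minimal polynomial is ∏(x - λ)^{k_λ} where k_λ is the size of the largest Jordan block at λ.

For λ = -3: rank(A + 3I) = 2, and the largest Jordan block has size 2 (the smallest k with rank((A + 3I)^k) = rank((A + 3I)^(k+1))).
For λ = 2: rank(A - 2I) = 3, and the largest Jordan block has size 1 (the smallest k with rank((A - 2I)^k) = rank((A - 2I)^(k+1))).

So m_A(x) = (x - 2)(x + 3)^2.

m_A(x) = (x - 2)(x + 3)^2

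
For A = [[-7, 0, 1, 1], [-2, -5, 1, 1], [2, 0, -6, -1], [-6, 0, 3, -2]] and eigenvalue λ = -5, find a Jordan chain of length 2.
We seek v_1 ∈ ker((A + 5I)^2) \ ker(A + 5I), then set v_{i+1} = (A + 5I) v_i.

One such chain is v_1 = [[0, 2, 1, 0]]^T, v_2 = [[1, 1, -1, 3]]^T. Check: (A + 5I) v_2 = [[0, 0, 0, 0]]^T = 0.

v_1 = [[0, 2, 1, 0]]^T, v_2 = [[1, 1, -1, 3]]^T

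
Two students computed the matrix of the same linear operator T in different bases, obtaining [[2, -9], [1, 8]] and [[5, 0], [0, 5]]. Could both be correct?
Both have characteristic polynomial (x - 5)^2, but the minimal polynomial of A is (x - 5)^2 while the minimal polynomial of B is x - 5. The minimal polynomial is a similarity invariant, so A and B are not similar.

No.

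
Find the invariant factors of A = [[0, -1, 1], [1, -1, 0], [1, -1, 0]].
The Jordan structure of A has elementary divisors (x + 1), x^2. Arranging the block sizes at each eigenvalue in decreasing order and taking row products gives the invariant factors.

Invariant factors (smallest first, each dividing the next): x^2(x + 1).

Check: the last factor x^2(x + 1) is the minimal polynomial, and the product x^2(x + 1) is the characteristic polynomial.

x^2(x + 1)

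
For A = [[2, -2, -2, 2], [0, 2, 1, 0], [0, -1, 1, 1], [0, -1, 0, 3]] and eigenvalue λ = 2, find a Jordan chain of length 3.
We seek v_1 ∈ ker((A - 2I)^3) \ ker((A - 2I)^2), then set v_{i+1} = (A - 2I) v_i.

One such chain is v_1 = [[0, -2, 1, -2]]^T, v_2 = [[-2, 1, -1, 0]]^T, v_3 = [[0, -1, 0, -1]]^T. Check: (A - 2I) v_3 = [[0, 0, 0, 0]]^T = 0.

v_1 = [[0, -2, 1, -2]]^T, v_2 = [[-2, 1, -1, 0]]^T, v_3 = [[0, -1, 0, -1]]^T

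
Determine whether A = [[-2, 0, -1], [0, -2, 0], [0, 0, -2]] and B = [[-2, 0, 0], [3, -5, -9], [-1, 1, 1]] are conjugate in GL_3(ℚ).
Two matrices over a field are similar if and only if they have the same invariant factors.

Both A and B have characteristic polynomial (x + 2)^3 and minimal polynomial (x + 2)^2. Computing further, both have invariant factors x + 2, (x + 2)^2. Hence A and B are similar.

Yes.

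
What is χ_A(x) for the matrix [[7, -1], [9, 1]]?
χ_A(x) = (x - 4)^2

xI - A = [[x - 7, 1], [-9, x - 1]].

Expanding det(xI - A) along the first row:
det(xI - A) = + (x - 7)·det([[x - 1]]) - (1)·det([[-9]]).

Evaluating gives χ_A(x) = x^2 - 8x + 16 = (x - 4)^2.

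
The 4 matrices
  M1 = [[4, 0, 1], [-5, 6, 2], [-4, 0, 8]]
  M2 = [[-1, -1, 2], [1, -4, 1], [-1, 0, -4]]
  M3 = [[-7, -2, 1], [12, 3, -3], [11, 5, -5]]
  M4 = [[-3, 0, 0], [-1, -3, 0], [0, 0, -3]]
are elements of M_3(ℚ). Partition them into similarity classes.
3 classes: {M1}, {M2, M3}, {M4}

Characteristic polynomials: χ_{M1} = (x - 6)^3, χ_{M2} = (x + 3)^3, χ_{M3} = (x + 3)^3, χ_{M4} = (x + 3)^3.

{M1}: invariant factors (x - 6)^3.

{M2, M3}: invariant factors (x + 3)^3.

{M4}: invariant factors x + 3, (x + 3)^2.

Matrices are similar if and only if their invariant-factor lists agree; the partition into similarity classes is {M1}, {M2, M3}, {M4}.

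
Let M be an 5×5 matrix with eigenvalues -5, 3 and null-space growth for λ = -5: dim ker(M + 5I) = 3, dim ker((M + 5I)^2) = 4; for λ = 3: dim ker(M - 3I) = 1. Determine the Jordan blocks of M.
Jordan blocks: (-5, 2), (-5, 1), (-5, 1), (3, 1)

λ = -5: successive nullity increments [3, 1] count blocks of size ≥ k; block sizes are [2, 1, 1].
λ = 3: successive nullity increments [1] count blocks of size ≥ k; block sizes are [1].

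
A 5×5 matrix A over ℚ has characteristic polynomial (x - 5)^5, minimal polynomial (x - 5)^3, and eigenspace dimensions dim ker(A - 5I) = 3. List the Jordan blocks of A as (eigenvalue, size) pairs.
λ = 5: algebraic multiplicity 5 (exponent in χ_A), largest block size 3 (exponent in m_A), 3 blocks (geometric multiplicity). These force block sizes [3, 1, 1].

Jordan blocks: (5, 3), (5, 1), (5, 1)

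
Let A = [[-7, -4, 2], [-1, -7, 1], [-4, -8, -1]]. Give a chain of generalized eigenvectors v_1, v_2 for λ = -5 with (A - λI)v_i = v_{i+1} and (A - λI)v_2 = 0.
We seek v_1 ∈ ker((A + 5I)^2) \ ker(A + 5I), then set v_{i+1} = (A + 5I) v_i.

One such chain is v_1 = [[1, 0, 2]]^T, v_2 = [[2, 1, 4]]^T. Check: (A + 5I) v_2 = [[0, 0, 0]]^T = 0.

v_1 = [[1, 0, 2]]^T, v_2 = [[2, 1, 4]]^T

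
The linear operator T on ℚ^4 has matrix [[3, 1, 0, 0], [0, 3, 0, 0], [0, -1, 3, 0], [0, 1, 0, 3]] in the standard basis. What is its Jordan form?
J = [[3, 1, 0, 0], [0, 3, 0, 0], [0, 0, 3, 0], [0, 0, 0, 3]]

The characteristic polynomial is det(xI - A) = (x - 3)^4, so the eigenvalues are 3 (algebraic multiplicity 4).

For λ = 3: rank(A - 3I) = 1, rank((A - 3I)^2) = 0. The eigenspace has dimension 4 - 1 = 3, so there are 3 Jordan blocks; the rank sequence gives block sizes [2, 1, 1].

Assembling the blocks gives the Jordan form J above.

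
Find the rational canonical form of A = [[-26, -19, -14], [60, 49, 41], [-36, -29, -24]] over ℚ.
R = [[0, 0, 10], [1, 0, 1], [0, 1, -1]]

The invariant factors of A (the non-unit diagonal entries of the Smith normal form of xI - A over ℚ[x]) are (x - 2)(x^2 + 3x + 5), each dividing the next. The characteristic polynomial is their product, (x - 2)(x^2 + 3x + 5).

The rational canonical form is the block-diagonal matrix of companion matrices C(f_i):
R = [[0, 0, 10], [1, 0, 1], [0, 1, -1]].

Note the characteristic polynomial does not split into linear factors over ℚ, so A has no Jordan form over ℚ; the rational canonical form exists over any field.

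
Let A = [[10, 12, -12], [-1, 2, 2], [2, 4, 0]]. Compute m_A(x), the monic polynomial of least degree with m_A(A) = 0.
The characteristic polynomial factors as (x - 4)^3. The minimal polynomial is ∏(x - λ)^{k_λ} where k_λ is the size of the largest Jordan block at λ.

For λ = 4: rank(A - 4I) = 1, and the largest Jordan block has size 2 (the smallest k with rank((A - 4I)^k) = rank((A - 4I)^(k+1))).

So m_A(x) = (x - 4)^2.

m_A(x) = (x - 4)^2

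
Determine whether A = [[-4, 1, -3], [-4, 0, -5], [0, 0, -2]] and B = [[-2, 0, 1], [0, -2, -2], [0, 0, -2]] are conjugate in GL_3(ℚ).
No.

Both have characteristic polynomial (x + 2)^3, but the minimal polynomial of A is (x + 2)^3 while the minimal polynomial of B is (x + 2)^2. The minimal polynomial is a similarity invariant, so A and B are not similar.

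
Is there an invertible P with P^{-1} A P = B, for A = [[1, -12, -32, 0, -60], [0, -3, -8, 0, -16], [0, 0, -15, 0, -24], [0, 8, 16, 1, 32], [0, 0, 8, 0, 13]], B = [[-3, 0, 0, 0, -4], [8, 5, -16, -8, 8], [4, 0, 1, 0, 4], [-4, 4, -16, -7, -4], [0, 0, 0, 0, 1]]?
Yes.

Two matrices over a field are similar if and only if they have the same invariant factors.

Both A and B have characteristic polynomial (x - 1)^3(x + 3)^2 and minimal polynomial (x - 1)(x + 3). Computing further, both have invariant factors x - 1, (x - 1)(x + 3), (x - 1)(x + 3). Hence A and B are similar.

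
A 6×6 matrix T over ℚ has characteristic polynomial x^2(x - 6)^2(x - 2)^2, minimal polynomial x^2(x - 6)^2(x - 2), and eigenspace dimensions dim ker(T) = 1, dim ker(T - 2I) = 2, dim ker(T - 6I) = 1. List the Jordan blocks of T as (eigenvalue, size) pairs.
λ = 0: algebraic multiplicity 2 (exponent in χ_T), largest block size 2 (exponent in m_T), 1 block (geometric multiplicity). This forces block sizes [2].
λ = 2: algebraic multiplicity 2 (exponent in χ_T), largest block size 1 (exponent in m_T), 2 blocks (geometric multiplicity). These force block sizes [1, 1].
λ = 6: algebraic multiplicity 2 (exponent in χ_T), largest block size 2 (exponent in m_T), 1 block (geometric multiplicity). This forces block sizes [2].

Jordan blocks: (0, 2), (2, 1), (2, 1), (6, 2)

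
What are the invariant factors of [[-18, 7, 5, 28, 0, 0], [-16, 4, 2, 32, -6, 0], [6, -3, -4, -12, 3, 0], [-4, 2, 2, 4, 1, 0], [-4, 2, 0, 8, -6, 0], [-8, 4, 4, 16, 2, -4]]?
x + 4, (x + 4)^2, (x + 4)^3

The Jordan structure of A has elementary divisors (x + 4)^3, (x + 4)^2, (x + 4). Arranging the block sizes at each eigenvalue in decreasing order and taking row products gives the invariant factors.

Invariant factors (smallest first, each dividing the next): x + 4, (x + 4)^2, (x + 4)^3.

Check: the last factor (x + 4)^3 is the minimal polynomial, and the product (x + 4)^6 is the characteristic polynomial.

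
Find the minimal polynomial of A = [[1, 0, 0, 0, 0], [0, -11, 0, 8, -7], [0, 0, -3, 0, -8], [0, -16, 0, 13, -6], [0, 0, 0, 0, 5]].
The characteristic polynomial factors as (x - 5)^2(x - 1)(x + 3)^2. The minimal polynomial is ∏(x - λ)^{k_λ} where k_λ is the size of the largest Jordan block at λ.

For λ = -3: rank(A + 3I) = 3, and the largest Jordan block has size 1 (the smallest k with rank((A + 3I)^k) = rank((A + 3I)^(k+1))).
For λ = 1: rank(A - I) = 4, and the largest Jordan block has size 1 (the smallest k with rank((A - I)^k) = rank((A - I)^(k+1))).
For λ = 5: rank(A - 5I) = 4, and the largest Jordan block has size 2 (the smallest k with rank((A - 5I)^k) = rank((A - 5I)^(k+1))).

So m_A(x) = (x - 5)^2(x - 1)(x + 3).

m_A(x) = (x - 5)^2(x - 1)(x + 3)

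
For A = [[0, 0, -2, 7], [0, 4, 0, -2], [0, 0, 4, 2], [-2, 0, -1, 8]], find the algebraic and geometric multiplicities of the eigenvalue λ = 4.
The characteristic polynomial is (x - 4)^4, so the factor x - 4 appears with exponent 4: the algebraic multiplicity is 4.

rank(A - 4I) = 2, so the eigenspace has dimension 4 - 2 = 2: the geometric multiplicity is 2.

Since 2 < 4, A is not diagonalizable.

algebraic multiplicity 4, geometric multiplicity 2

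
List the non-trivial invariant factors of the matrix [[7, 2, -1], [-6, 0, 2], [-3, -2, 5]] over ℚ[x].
The Jordan structure of A has elementary divisors (x - 4)^2, (x - 4). Arranging the block sizes at each eigenvalue in decreasing order and taking row products gives the invariant factors.

Invariant factors (smallest first, each dividing the next): x - 4, (x - 4)^2.

Check: the last factor (x - 4)^2 is the minimal polynomial, and the product (x - 4)^3 is the characteristic polynomial.

x - 4, (x - 4)^2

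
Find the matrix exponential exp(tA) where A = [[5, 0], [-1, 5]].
A has Jordan form J = [[5, 1], [0, 5]] with A = PJP^{-1}, so e^{tA} = P e^{tJ} P^{-1}.

For a Jordan block J_k(λ), e^{tJ_k(λ)} = e^{λt} · (I + tN + t^2 N^2/2! + ... + t^{k-1} N^{k-1}/(k-1)!) where N is the nilpotent superdiagonal part.

Assembling the blocks and conjugating back gives the entries of e^{tA} as shown above.

e^{tA} = [[e^{5*t}, 0], [-t*e^{5*t}, e^{5*t}]]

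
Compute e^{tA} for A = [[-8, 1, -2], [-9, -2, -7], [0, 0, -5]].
e^{tA} = [[(1 - 3*t)*e^{-5*t}, t*e^{-5*t}, t*(-t - 4)*e^{-5*t}/2], [-9*t*e^{-5*t}, (3*t + 1)*e^{-5*t}, t*(-3*t - 14)*e^{-5*t}/2], [0, 0, e^{-5*t}]]

A has Jordan form J = [[-5, 1, 0], [0, -5, 1], [0, 0, -5]] with A = PJP^{-1}, so e^{tA} = P e^{tJ} P^{-1}.

For a Jordan block J_k(λ), e^{tJ_k(λ)} = e^{λt} · (I + tN + t^2 N^2/2! + ... + t^{k-1} N^{k-1}/(k-1)!) where N is the nilpotent superdiagonal part.

Assembling the blocks and conjugating back gives the entries of e^{tA} as shown above.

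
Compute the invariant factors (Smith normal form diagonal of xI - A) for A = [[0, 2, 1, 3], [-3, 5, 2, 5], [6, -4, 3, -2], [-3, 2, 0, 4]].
The Jordan structure of A has elementary divisors (x - 3)^3, (x - 3). Arranging the block sizes at each eigenvalue in decreasing order and taking row products gives the invariant factors.

Invariant factors (smallest first, each dividing the next): x - 3, (x - 3)^3.

Check: the last factor (x - 3)^3 is the minimal polynomial, and the product (x - 3)^4 is the characteristic polynomial.

x - 3, (x - 3)^3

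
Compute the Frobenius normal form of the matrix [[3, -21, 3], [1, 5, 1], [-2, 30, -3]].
R = [[0, 0, -36], [1, 0, 12], [0, 1, 5]]

The invariant factors of A (the non-unit diagonal entries of the Smith normal form of xI - A over ℚ[x]) are (x - 6)(x - 2)(x + 3), each dividing the next. The characteristic polynomial is their product, (x - 6)(x - 2)(x + 3).

The rational canonical form is the block-diagonal matrix of companion matrices C(f_i):
R = [[0, 0, -36], [1, 0, 12], [0, 1, 5]].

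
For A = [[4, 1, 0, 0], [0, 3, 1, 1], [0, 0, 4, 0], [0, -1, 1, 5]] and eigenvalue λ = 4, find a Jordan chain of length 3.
v_1 = [[0, 0, 1, 0]]^T, v_2 = [[0, 1, 0, 1]]^T, v_3 = [[1, 0, 0, 0]]^T

We seek v_1 ∈ ker((A - 4I)^3) \ ker((A - 4I)^2), then set v_{i+1} = (A - 4I) v_i.

One such chain is v_1 = [[0, 0, 1, 0]]^T, v_2 = [[0, 1, 0, 1]]^T, v_3 = [[1, 0, 0, 0]]^T. Check: (A - 4I) v_3 = [[0, 0, 0, 0]]^T = 0.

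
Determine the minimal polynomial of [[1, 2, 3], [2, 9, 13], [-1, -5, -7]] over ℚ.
The characteristic polynomial factors as (x - 1)^3. The minimal polynomial is ∏(x - λ)^{k_λ} where k_λ is the size of the largest Jordan block at λ.

For λ = 1: rank(A - I) = 2, and the largest Jordan block has size 3 (the smallest k with rank((A - I)^k) = rank((A - I)^(k+1))).

So m_A(x) = (x - 1)^3.

m_A(x) = (x - 1)^3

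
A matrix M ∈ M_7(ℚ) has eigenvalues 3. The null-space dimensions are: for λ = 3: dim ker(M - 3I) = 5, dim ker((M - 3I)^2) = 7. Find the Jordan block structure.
λ = 3: successive nullity increments [5, 2] count blocks of size ≥ k; block sizes are [2, 2, 1, 1, 1].

Jordan blocks: (3, 2), (3, 2), (3, 1), (3, 1), (3, 1)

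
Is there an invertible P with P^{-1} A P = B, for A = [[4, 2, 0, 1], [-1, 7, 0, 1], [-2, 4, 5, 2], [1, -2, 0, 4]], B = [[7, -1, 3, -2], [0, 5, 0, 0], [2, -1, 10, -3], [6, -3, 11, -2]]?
No.

Both have characteristic polynomial (x - 5)^4, but the minimal polynomial of A is (x - 5)^2 while the minimal polynomial of B is (x - 5)^3. The minimal polynomial is a similarity invariant, so A and B are not similar.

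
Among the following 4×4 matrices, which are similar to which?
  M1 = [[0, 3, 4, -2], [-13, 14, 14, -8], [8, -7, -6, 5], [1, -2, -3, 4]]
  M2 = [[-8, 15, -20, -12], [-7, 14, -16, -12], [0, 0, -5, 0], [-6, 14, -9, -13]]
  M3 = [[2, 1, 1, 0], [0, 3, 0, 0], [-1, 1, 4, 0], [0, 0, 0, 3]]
Characteristic polynomials: χ_{M1} = (x - 3)^4, χ_{M2} = (x + 1)^2(x + 5)^2, χ_{M3} = (x - 3)^4.

{M1}: invariant factors (x - 3)^2, (x - 3)^2.

{M2}: invariant factors (x + 1)^2(x + 5)^2.

{M3}: invariant factors x - 3, x - 3, (x - 3)^2.

Matrices are similar if and only if their invariant-factor lists agree; the partition into similarity classes is {M1}, {M2}, {M3}.

3 classes: {M1}, {M2}, {M3}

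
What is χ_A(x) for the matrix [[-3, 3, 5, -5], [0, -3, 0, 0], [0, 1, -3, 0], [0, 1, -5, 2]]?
χ_A(x) = (x - 2)(x + 3)^3

xI - A = [[x + 3, -3, -5, 5], [0, x + 3, 0, 0], [0, -1, x + 3, 0], [0, -1, 5, x - 2]].

Expanding det(xI - A) along the first row:
det(xI - A) = + (x + 3)·det([[x + 3, 0, 0], [-1, x + 3, 0], [-1, 5, x - 2]]) - (-3)·det([[0, 0, 0], [0, x + 3, 0], [0, 5, x - 2]]) + (-5)·det([[0, x + 3, 0], [0, -1, 0], [0, -1, x - 2]]) - (5)·det([[0, x + 3, 0], [0, -1, x + 3], [0, -1, 5]]).

Evaluating gives χ_A(x) = x^4 + 7x^3 + 9x^2 - 27x - 54 = (x - 2)(x + 3)^3.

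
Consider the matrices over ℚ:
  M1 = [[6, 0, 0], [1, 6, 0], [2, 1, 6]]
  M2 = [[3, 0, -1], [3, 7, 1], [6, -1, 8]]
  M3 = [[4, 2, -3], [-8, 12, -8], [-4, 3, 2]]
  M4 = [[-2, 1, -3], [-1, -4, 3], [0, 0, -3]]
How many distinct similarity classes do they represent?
Characteristic polynomials: χ_{M1} = (x - 6)^3, χ_{M2} = (x - 6)^3, χ_{M3} = (x - 6)^3, χ_{M4} = (x + 3)^3.

{M1, M2, M3}: invariant factors (x - 6)^3.

{M4}: invariant factors x + 3, (x + 3)^2.

Matrices are similar if and only if their invariant-factor lists agree; the partition into similarity classes is {M1, M2, M3}, {M4}.

2 classes: {M1, M2, M3}, {M4}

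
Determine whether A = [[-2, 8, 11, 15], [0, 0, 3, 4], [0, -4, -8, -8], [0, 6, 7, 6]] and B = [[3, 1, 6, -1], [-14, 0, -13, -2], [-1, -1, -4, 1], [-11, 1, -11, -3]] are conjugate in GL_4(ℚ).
Two matrices over a field are similar if and only if they have the same invariant factors.

Both A and B have characteristic polynomial (x - 2)(x + 2)^3 and minimal polynomial (x - 2)(x + 2)^3. Computing further, both have invariant factors (x - 2)(x + 2)^3. Hence A and B are similar.

Yes.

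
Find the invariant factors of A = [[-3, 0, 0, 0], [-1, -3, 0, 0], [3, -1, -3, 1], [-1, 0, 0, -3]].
(x + 3)^2, (x + 3)^2

The Jordan structure of A has elementary divisors (x + 3)^2, (x + 3)^2. Arranging the block sizes at each eigenvalue in decreasing order and taking row products gives the invariant factors.

Invariant factors (smallest first, each dividing the next): (x + 3)^2, (x + 3)^2.

Check: the last factor (x + 3)^2 is the minimal polynomial, and the product (x + 3)^4 is the characteristic polynomial.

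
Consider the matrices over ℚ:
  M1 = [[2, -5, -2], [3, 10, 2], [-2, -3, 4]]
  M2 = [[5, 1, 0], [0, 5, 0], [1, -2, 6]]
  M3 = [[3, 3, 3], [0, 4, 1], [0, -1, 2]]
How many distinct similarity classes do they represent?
Characteristic polynomials: χ_{M1} = (x - 6)(x - 5)^2, χ_{M2} = (x - 6)(x - 5)^2, χ_{M3} = (x - 3)^3.

{M1, M2}: invariant factors (x - 6)(x - 5)^2.

{M3}: invariant factors x - 3, (x - 3)^2.

Matrices are similar if and only if their invariant-factor lists agree; the partition into similarity classes is {M1, M2}, {M3}.

2 classes: {M1, M2}, {M3}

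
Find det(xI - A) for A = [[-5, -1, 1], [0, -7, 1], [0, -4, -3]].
χ_A(x) = (x + 5)^3

xI - A = [[x + 5, 1, -1], [0, x + 7, -1], [0, 4, x + 3]].

Expanding det(xI - A) along the first row:
det(xI - A) = + (x + 5)·det([[x + 7, -1], [4, x + 3]]) - (1)·det([[0, -1], [0, x + 3]]) + (-1)·det([[0, x + 7], [0, 4]]).

Evaluating gives χ_A(x) = x^3 + 15x^2 + 75x + 125 = (x + 5)^3.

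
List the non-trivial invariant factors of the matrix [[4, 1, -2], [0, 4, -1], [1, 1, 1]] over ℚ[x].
(x - 3)^3

The Jordan structure of A has elementary divisors (x - 3)^3. Arranging the block sizes at each eigenvalue in decreasing order and taking row products gives the invariant factors.

Invariant factors (smallest first, each dividing the next): (x - 3)^3.

Check: the last factor (x - 3)^3 is the minimal polynomial, and the product (x - 3)^3 is the characteristic polynomial.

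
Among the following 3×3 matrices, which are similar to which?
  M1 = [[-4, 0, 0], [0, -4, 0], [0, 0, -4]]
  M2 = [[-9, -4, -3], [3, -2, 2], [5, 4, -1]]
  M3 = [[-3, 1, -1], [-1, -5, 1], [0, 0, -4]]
Characteristic polynomials: χ_{M1} = (x + 4)^3, χ_{M2} = (x + 4)^3, χ_{M3} = (x + 4)^3.

{M1}: invariant factors x + 4, x + 4, x + 4.

{M2}: invariant factors (x + 4)^3.

{M3}: invariant factors x + 4, (x + 4)^2.

Matrices are similar if and only if their invariant-factor lists agree; the partition into similarity classes is {M1}, {M2}, {M3}.

3 classes: {M1}, {M2}, {M3}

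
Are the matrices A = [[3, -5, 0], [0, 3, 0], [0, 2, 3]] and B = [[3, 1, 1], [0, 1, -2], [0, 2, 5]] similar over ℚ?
Yes.

Two matrices over a field are similar if and only if they have the same invariant factors.

Both A and B have characteristic polynomial (x - 3)^3 and minimal polynomial (x - 3)^2. Computing further, both have invariant factors x - 3, (x - 3)^2. Hence A and B are similar.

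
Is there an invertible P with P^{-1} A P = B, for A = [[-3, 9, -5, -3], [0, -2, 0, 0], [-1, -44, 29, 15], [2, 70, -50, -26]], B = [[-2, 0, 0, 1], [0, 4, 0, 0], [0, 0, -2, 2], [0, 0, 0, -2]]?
No.

Both have characteristic polynomial (x - 4)(x + 2)^3, but the minimal polynomial of A is (x - 4)(x + 2)^3 while the minimal polynomial of B is (x - 4)(x + 2)^2. The minimal polynomial is a similarity invariant, so A and B are not similar.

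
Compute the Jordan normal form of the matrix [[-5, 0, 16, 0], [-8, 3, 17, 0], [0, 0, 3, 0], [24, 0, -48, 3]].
J = [[-5, 0, 0, 0], [0, 3, 1, 0], [0, 0, 3, 0], [0, 0, 0, 3]]

The characteristic polynomial is det(xI - A) = (x - 3)^3(x + 5), so the eigenvalues are -5 (algebraic multiplicity 1), 3 (algebraic multiplicity 3).

For λ = -5: algebraic multiplicity 1 gives one 1×1 block.

For λ = 3: rank(A - 3I) = 2, rank((A - 3I)^2) = 1. The eigenspace has dimension 4 - 2 = 2, so there are 2 Jordan blocks; the rank sequence gives block sizes [2, 1].

Assembling the blocks gives the Jordan form J above.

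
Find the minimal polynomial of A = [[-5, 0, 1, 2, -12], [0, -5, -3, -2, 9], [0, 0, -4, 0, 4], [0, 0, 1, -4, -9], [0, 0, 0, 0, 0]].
The characteristic polynomial factors as x(x + 4)^2(x + 5)^2. The minimal polynomial is ∏(x - λ)^{k_λ} where k_λ is the size of the largest Jordan block at λ.

For λ = -5: rank(A + 5I) = 3, and the largest Jordan block has size 1 (the smallest k with rank((A + 5I)^k) = rank((A + 5I)^(k+1))).
For λ = -4: rank(A + 4I) = 4, and the largest Jordan block has size 2 (the smallest k with rank((A + 4I)^k) = rank((A + 4I)^(k+1))).
For λ = 0: rank(A) = 4, and the largest Jordan block has size 1 (the smallest k with rank(A^k) = rank(A^(k+1))).

So m_A(x) = x(x + 4)^2(x + 5).

m_A(x) = x(x + 4)^2(x + 5)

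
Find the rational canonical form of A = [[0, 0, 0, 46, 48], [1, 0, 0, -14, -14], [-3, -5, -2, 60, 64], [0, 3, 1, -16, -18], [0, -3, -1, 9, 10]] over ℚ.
The invariant factors of A (the non-unit diagonal entries of the Smith normal form of xI - A over ℚ[x]) are (x + 4)^2(x^3 + 2x - 2), each dividing the next. The characteristic polynomial is their product, (x + 4)^2(x^3 + 2x - 2).

The rational canonical form is the block-diagonal matrix of companion matrices C(f_i):
R = [[0, 0, 0, 0, 32], [1, 0, 0, 0, -16], [0, 1, 0, 0, -14], [0, 0, 1, 0, -18], [0, 0, 0, 1, -8]].

Note the characteristic polynomial does not split into linear factors over ℚ, so A has no Jordan form over ℚ; the rational canonical form exists over any field.

R = [[0, 0, 0, 0, 32], [1, 0, 0, 0, -16], [0, 1, 0, 0, -14], [0, 0, 1, 0, -18], [0, 0, 0, 1, -8]]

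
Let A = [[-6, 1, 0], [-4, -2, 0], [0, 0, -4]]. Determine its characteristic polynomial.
χ_A(x) = (x + 4)^3

xI - A = [[x + 6, -1, 0], [4, x + 2, 0], [0, 0, x + 4]].

Expanding det(xI - A) along the first row:
det(xI - A) = + (x + 6)·det([[x + 2, 0], [0, x + 4]]) - (-1)·det([[4, 0], [0, x + 4]]) + (0)·det([[4, x + 2], [0, 0]]).

Evaluating gives χ_A(x) = x^3 + 12x^2 + 48x + 64 = (x + 4)^3.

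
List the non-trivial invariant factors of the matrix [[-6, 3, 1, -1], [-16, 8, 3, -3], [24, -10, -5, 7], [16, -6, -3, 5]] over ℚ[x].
x^3(x - 2)

The Jordan structure of A has elementary divisors x^3, (x - 2). Arranging the block sizes at each eigenvalue in decreasing order and taking row products gives the invariant factors.

Invariant factors (smallest first, each dividing the next): x^3(x - 2).

Check: the last factor x^3(x - 2) is the minimal polynomial, and the product x^3(x - 2) is the characteristic polynomial.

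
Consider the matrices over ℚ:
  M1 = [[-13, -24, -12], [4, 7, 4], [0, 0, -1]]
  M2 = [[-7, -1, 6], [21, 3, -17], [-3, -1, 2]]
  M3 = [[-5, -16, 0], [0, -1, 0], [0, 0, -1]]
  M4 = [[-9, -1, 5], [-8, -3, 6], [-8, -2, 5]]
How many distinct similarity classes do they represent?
3 classes: {M1, M3}, {M2}, {M4}

Characteristic polynomials: χ_{M1} = (x + 1)^2(x + 5), χ_{M2} = (x - 1)^2(x + 4), χ_{M3} = (x + 1)^2(x + 5), χ_{M4} = (x + 1)^2(x + 5).

{M1, M3}: invariant factors x + 1, (x + 1)(x + 5).

{M2}: invariant factors (x - 1)^2(x + 4).

{M4}: invariant factors (x + 1)^2(x + 5).

Matrices are similar if and only if their invariant-factor lists agree; the partition into similarity classes is {M1, M3}, {M2}, {M4}.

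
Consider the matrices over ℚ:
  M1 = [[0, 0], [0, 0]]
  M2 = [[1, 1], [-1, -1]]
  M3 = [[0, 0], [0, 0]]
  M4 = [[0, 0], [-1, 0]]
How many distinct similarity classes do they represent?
Characteristic polynomials: χ_{M1} = x^2, χ_{M2} = x^2, χ_{M3} = x^2, χ_{M4} = x^2.

{M1, M3}: invariant factors x, x.

{M2, M4}: invariant factors x^2.

Matrices are similar if and only if their invariant-factor lists agree; the partition into similarity classes is {M1, M3}, {M2, M4}.

2 classes: {M1, M3}, {M2, M4}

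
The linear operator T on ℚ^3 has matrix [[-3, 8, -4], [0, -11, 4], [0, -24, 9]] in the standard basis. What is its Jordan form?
J = [[-3, 0, 0], [0, -3, 0], [0, 0, 1]]

The characteristic polynomial is det(xI - A) = (x - 1)(x + 3)^2, so the eigenvalues are -3 (algebraic multiplicity 2), 1 (algebraic multiplicity 1).

For λ = -3: rank(A + 3I) = 1. The eigenspace has dimension 3 - 1 = 2, so there are 2 Jordan blocks; the rank sequence gives block sizes [1, 1].

For λ = 1: algebraic multiplicity 1 gives one 1×1 block.

Assembling the blocks gives the Jordan form J above.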